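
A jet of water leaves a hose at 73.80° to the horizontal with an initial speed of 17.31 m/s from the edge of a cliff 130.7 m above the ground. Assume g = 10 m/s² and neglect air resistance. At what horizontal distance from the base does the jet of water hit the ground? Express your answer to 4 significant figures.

33.99 m

Components: v_x = 17.31 cos 73.80° = 4.8293 m/s, v_y = 17.31 sin 73.80° = 16.623 m/s.
Vertical: 0 = 130.7 + 16.623 t − ½(10) t² ⇒ 5.000 t² − 16.623 t − 130.7 = 0.
t = [16.623 + √(276.32 + 2614.0)] / 10.00 = 7.0385 s.
Horizontal: R = v_x · t = 4.8293 × 7.0385 = 33.99 m.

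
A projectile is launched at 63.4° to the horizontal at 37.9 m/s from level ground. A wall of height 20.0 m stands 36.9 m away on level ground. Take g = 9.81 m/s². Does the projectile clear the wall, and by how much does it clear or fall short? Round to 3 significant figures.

Yes — it clears the wall by 30.5 m.

v_x = 37.9 cos 63.4° = 16.97 m/s; v_y0 = 37.9 sin 63.4° = 33.89 m/s.
Time to reach the wall: t = 36.9 / 16.97 = 2.174 s.
Height at that point: y = 33.89×2.174 − 4.905×2.174² = 50.49 m.
That is 50.49 − 20.0 = 30.5 m above the top of the wall, so the projectile clears it.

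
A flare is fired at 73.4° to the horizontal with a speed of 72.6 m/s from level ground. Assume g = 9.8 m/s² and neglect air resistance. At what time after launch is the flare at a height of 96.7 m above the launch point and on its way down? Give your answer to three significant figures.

v_y0 = 72.6 sin 73.4° = 69.57 m/s.
Set y = v_y0 t − ½ g t² = 96.7: 4.900 t² − 69.57 t + 96.7 = 0.
t = [69.57 ± √(4840 − 1895)] / 9.8 = (69.57 ± 54.27) / 9.8, giving t = 1.56 s or t = 12.6 s.
On the way down corresponds to the larger root: t = 12.6 s.

12.6 s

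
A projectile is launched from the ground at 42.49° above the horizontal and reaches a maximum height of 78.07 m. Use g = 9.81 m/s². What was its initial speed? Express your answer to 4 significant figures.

57.94 m/s

At maximum height v_y = 0, so (v₀ sin θ)² = 2 g H.
v₀ sin 42.49° = √(2 × 9.81 × 78.07) = 39.137 m/s.
v₀ = 39.137 / sin 42.49° = 39.137 / 0.6755 = 57.94 m/s.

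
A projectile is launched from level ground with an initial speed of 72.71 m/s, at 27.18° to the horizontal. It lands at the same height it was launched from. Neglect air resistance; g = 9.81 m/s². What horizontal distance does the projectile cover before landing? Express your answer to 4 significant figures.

438.0 m

For level ground, R = v₀² sin(2θ) / g.
sin(2 × 27.18°) = sin 54.360° = 0.8127.
R = (72.71)² × 0.8127 / 9.81 = 438.0 m.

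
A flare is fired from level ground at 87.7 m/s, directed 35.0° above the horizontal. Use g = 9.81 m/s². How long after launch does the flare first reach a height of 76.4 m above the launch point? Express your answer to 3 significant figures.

1.85 s

v_y0 = 87.7 sin 35.0° = 50.30 m/s.
Set y = v_y0 t − ½ g t² = 76.4: 4.905 t² − 50.30 t + 76.4 = 0.
t = [50.30 ± √(2530 − 1499)] / 9.81 = (50.30 ± 32.11) / 9.81, giving t = 1.85 s or t = 8.40 s.
The flare is on the way up at the first time, so t = 1.85 s.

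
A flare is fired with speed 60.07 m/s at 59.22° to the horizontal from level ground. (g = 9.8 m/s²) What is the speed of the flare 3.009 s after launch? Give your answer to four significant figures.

37.87 m/s

v_x = 60.07 cos 59.22° = 30.740 m/s (constant).
v_y(t) = 60.07 sin 59.22° − g t = 51.608 − 9.8 × 3.009 = 22.120 m/s.
Speed = √(v_x² + v_y²) = √(944.95 + 489.29) = 37.87 m/s.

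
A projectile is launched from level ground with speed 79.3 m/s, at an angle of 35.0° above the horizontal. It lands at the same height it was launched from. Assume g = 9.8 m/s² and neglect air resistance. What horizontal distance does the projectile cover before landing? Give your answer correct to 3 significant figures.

Components: v_x = 79.3 cos 35.0° = 64.96 m/s, v_y = 79.3 sin 35.0° = 45.48 m/s.
Time of flight (same landing height): t = 2 v_y / g = 2 × 45.48 / 9.8 = 9.282 s.
Range: R = v_x · t = 64.96 × 9.282 = 603 m.

603 m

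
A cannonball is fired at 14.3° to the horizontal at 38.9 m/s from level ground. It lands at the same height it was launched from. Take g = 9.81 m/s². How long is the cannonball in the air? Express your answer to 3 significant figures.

1.96 s

Vertical component: v_y = 38.9 sin 14.3° = 9.608 m/s.
For a projectile landing at launch height, time of flight is t = 2 v_y / g = 2 × 9.608 / 9.81 = 1.96 s.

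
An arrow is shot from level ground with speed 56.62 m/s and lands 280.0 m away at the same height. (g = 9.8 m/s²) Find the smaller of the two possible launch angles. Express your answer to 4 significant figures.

Level-ground range: R = v₀² sin(2θ)/g ⇒ sin 2θ = R g / v₀² = 280.0×9.8/56.62² = 0.8559.
2θ = arcsin(0.8559) = 58.859° or 180° − 58.859° = 121.141°.
So θ = 29.43° or θ = 60.57°.

29.43°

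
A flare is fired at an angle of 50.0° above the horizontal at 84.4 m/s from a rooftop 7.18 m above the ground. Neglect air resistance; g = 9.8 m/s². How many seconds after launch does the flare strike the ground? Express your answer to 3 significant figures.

Vertical component: v_y = 84.4 sin 50.0° = 64.65 m/s.
Taking up as positive with launch at y = 7.18 m, landing at y = 0: 0 = 7.18 + 64.65 t − ½(9.8) t².
Solving 4.900 t² − 64.65 t − 7.18 = 0 gives t = [64.65 + √(64.65² + 4·4.900·7.18)] / 9.800 = 13.3 s.

13.3 s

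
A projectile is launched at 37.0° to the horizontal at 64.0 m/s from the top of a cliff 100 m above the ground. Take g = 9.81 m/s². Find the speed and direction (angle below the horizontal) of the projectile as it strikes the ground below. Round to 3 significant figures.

77.8 m/s at 49.0° below the horizontal

v_x = 64.0 cos 37.0° = 51.11 m/s (constant).
|v_y| at impact = √((38.52)² + 2×9.81×100) = 58.70 m/s.
Speed = √(51.11² + 58.70²) = 77.8 m/s; angle = arctan(58.70/51.11) = 49.0° below horizontal.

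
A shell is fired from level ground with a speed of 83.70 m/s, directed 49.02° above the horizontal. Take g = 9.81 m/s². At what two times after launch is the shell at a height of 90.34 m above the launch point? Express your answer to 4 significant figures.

1.638 s and 11.24 s

v_y0 = 83.70 sin 49.02° = 63.188 m/s.
Set y = v_y0 t − ½ g t² = 90.34: 4.905 t² − 63.188 t + 90.34 = 0.
t = [63.188 ± √(3992.7 − 1772.5)] / 9.81 = (63.188 ± 47.119) / 9.81, giving t = 1.638 s or t = 11.24 s.
So the shell is at 90.34 m at t = 1.638 s (rising) and t = 11.24 s (falling).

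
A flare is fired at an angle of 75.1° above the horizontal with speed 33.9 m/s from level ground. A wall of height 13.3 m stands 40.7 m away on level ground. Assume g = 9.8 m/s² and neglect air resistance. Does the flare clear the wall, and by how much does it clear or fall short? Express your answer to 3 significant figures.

v_x = 33.9 cos 75.1° = 8.717 m/s; v_y0 = 33.9 sin 75.1° = 32.76 m/s.
Time to reach the wall: t = 40.7 / 8.717 = 4.669 s.
Height at that point: y = 32.76×4.669 − 4.900×4.669² = 46.14 m.
That is 46.14 − 13.3 = 32.8 m above the top of the wall, so the flare clears it.

Yes — it clears the wall by 32.8 m.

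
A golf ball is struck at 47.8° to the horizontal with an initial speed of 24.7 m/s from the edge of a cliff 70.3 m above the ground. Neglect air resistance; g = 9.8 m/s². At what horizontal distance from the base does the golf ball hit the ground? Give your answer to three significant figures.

101 m

Components: v_x = 24.7 cos 47.8° = 16.59 m/s, v_y = 24.7 sin 47.8° = 18.30 m/s.
Vertical: 0 = 70.3 + 18.30 t − ½(9.8) t² ⇒ 4.900 t² − 18.30 t − 70.3 = 0.
t = [18.30 + √(334.9 + 1378)] / 9.800 = 6.091 s.
Horizontal: R = v_x · t = 16.59 × 6.091 = 101 m.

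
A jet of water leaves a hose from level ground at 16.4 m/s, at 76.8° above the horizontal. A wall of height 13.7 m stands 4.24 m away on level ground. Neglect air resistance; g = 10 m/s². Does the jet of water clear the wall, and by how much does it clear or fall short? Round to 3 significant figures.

v_x = 16.4 cos 76.8° = 3.745 m/s; v_y0 = 16.4 sin 76.8° = 15.97 m/s.
Time to reach the wall: t = 4.24 / 3.745 = 1.132 s.
Height at that point: y = 15.97×1.132 − 5.000×1.132² = 11.67 m.
That is 13.7 − 11.67 = 2.03 m below the top of the wall, so the jet of water does not clear it.

No — it falls 2.03 m short of clearing the wall.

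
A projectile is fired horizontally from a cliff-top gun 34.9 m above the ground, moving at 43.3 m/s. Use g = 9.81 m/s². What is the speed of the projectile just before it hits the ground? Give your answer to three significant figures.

50.6 m/s

Fall time: t = √(2 × 34.9 / 9.81) = 2.667 s.
At impact: v_x = 43.3 m/s (unchanged), v_y = g t = 9.81 × 2.667 = 26.16 m/s.
Speed = √(v_x² + v_y²) = √(1875 + 684.3) = 50.6 m/s.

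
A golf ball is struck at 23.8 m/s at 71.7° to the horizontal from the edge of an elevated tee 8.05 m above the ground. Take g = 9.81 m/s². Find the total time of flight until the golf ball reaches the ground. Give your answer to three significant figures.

4.94 s

Vertical component: v_y = 23.8 sin 71.7° = 22.60 m/s.
Taking up as positive with launch at y = 8.05 m, landing at y = 0: 0 = 8.05 + 22.60 t − ½(9.81) t².
Solving 4.905 t² − 22.60 t − 8.05 = 0 gives t = [22.60 + √(22.60² + 4·4.905·8.05)] / 9.810 = 4.94 s.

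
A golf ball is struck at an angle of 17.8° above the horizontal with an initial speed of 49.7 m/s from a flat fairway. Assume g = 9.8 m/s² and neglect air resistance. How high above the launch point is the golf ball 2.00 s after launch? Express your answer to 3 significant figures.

10.8 m

v_y0 = 49.7 sin 17.8° = 15.19 m/s.
y(t) = v_y0 t − ½ g t² = 15.19×2.00 − 4.900×2.00² = 10.8 m.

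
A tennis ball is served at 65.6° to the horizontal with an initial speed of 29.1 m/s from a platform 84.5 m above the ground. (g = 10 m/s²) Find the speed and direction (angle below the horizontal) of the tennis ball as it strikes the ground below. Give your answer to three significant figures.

v_x = 29.1 cos 65.6° = 12.02 m/s (constant).
|v_y| at impact = √((26.50)² + 2×10×84.5) = 48.91 m/s.
Speed = √(12.02² + 48.91²) = 50.4 m/s; angle = arctan(48.91/12.02) = 76.2° below horizontal.

50.4 m/s at 76.2° below the horizontal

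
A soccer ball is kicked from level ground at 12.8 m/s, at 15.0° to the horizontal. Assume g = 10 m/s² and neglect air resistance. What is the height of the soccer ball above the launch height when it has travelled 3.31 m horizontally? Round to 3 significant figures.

v_x = 12.8 cos 15.0° = 12.36 m/s, v_y0 = 12.8 sin 15.0° = 3.313 m/s.
Time to reach x = 3.31 m: t = x / v_x = 3.31 / 12.36 = 0.2678 s.
y = v_y0 t − ½ g t² = 3.313×0.2678 − 5.000×0.2678² = 0.529 m.

0.529 m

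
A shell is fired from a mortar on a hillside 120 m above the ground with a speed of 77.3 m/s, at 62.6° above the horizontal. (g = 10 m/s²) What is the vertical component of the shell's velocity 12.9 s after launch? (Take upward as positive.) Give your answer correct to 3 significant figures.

-60.4 m/s

Initial vertical component: v_y0 = 77.3 sin 62.6° = 68.63 m/s.
v_y(t) = v_y0 − g t = 68.63 − 10 × 12.9 = -60.4 m/s.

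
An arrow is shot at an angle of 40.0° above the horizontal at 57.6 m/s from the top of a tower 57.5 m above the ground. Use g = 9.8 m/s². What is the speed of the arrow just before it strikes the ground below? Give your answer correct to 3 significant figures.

66.7 m/s

v_x = 57.6 cos 40.0° = 44.12 m/s is unchanged throughout.
For the vertical component, v_y² = v_y0² + 2 g h = (37.02)² + 2×9.8×57.5 = 2497, so |v_y| = 49.97 m/s.
Impact speed = √(v_x² + v_y²) = √(1947 + 2497) = 66.7 m/s.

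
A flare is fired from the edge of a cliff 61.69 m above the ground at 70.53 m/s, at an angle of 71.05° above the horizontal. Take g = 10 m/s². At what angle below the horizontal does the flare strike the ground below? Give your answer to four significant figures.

73.10°

v_x = 70.53 cos 71.05° = 22.904 m/s.
At impact |v_y| = √(v_y0² + 2 g h) = √(66.707² + 2×10×61.69) = 75.390 m/s.
Angle below horizontal = arctan(|v_y| / v_x) = arctan(75.390 / 22.904) = 73.10°.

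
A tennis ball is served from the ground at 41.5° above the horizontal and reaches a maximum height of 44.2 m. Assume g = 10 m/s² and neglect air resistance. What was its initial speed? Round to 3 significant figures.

44.9 m/s

At maximum height v_y = 0, so (v₀ sin θ)² = 2 g H.
v₀ sin 41.5° = √(2 × 10 × 44.2) = 29.73 m/s.
v₀ = 29.73 / sin 41.5° = 29.73 / 0.6626 = 44.9 m/s.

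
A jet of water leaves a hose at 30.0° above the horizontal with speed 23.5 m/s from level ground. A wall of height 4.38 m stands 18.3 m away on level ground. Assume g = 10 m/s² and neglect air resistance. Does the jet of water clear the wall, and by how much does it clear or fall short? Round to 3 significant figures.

Yes — it clears the wall by 2.14 m.

v_x = 23.5 cos 30.0° = 20.35 m/s; v_y0 = 23.5 sin 30.0° = 11.75 m/s.
Time to reach the wall: t = 18.3 / 20.35 = 0.8993 s.
Height at that point: y = 11.75×0.8993 − 5.000×0.8993² = 6.523 m.
That is 6.523 − 4.38 = 2.14 m above the top of the wall, so the jet of water clears it.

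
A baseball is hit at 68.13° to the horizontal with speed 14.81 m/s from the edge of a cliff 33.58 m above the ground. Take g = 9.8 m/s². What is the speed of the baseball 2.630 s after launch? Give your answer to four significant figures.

v_x = 14.81 cos 68.13° = 5.5168 m/s (constant).
v_y(t) = 14.81 sin 68.13° − g t = 13.744 − 9.8 × 2.630 = -12.030 m/s.
Speed = √(v_x² + v_y²) = √(30.435 + 144.72) = 13.23 m/s.

13.23 m/s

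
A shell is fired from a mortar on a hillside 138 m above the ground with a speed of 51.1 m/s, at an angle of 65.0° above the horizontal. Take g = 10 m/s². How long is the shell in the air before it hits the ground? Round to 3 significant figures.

Vertical component: v_y = 51.1 sin 65.0° = 46.31 m/s.
Taking up as positive with launch at y = 138 m, landing at y = 0: 0 = 138 + 46.31 t − ½(10) t².
Solving 5.000 t² − 46.31 t − 138 = 0 gives t = [46.31 + √(46.31² + 4·5.000·138)] / 10.00 = 11.6 s.

11.6 s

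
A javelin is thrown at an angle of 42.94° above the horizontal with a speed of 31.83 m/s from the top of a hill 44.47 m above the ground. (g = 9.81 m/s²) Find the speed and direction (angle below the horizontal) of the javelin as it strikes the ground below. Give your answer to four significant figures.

v_x = 31.83 cos 42.94° = 23.302 m/s (constant).
|v_y| at impact = √((21.684)² + 2×9.81×44.47) = 36.643 m/s.
Speed = √(23.302² + 36.643²) = 43.42 m/s; angle = arctan(36.643/23.302) = 57.55° below horizontal.

43.42 m/s at 57.55° below the horizontal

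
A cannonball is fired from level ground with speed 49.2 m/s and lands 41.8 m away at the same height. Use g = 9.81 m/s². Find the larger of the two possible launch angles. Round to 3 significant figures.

85.1°

Level-ground range: R = v₀² sin(2θ)/g ⇒ sin 2θ = R g / v₀² = 41.8×9.81/49.2² = 0.1694.
2θ = arcsin(0.1694) = 9.753° or 180° − 9.753° = 170.247°.
So θ = 4.88° or θ = 85.1°.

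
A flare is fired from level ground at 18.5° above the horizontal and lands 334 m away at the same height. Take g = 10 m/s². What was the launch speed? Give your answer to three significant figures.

On level ground, R = v₀² sin(2θ) / g, so v₀ = √(R g / sin 2θ).
sin(2 × 18.5°) = 0.6018.
v₀ = √(334 × 10 / 0.6018) = √5550 = 74.5 m/s.

74.5 m/s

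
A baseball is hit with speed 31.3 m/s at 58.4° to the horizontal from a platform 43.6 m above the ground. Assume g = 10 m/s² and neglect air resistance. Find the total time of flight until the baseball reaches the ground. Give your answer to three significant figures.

6.64 s

Vertical component: v_y = 31.3 sin 58.4° = 26.66 m/s.
Taking up as positive with launch at y = 43.6 m, landing at y = 0: 0 = 43.6 + 26.66 t − ½(10) t².
Solving 5.000 t² − 26.66 t − 43.6 = 0 gives t = [26.66 + √(26.66² + 4·5.000·43.6)] / 10.00 = 6.64 s.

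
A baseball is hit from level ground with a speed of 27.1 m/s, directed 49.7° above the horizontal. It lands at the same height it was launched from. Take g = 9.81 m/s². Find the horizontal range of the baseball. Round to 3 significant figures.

For level ground, R = v₀² sin(2θ) / g.
sin(2 × 49.7°) = sin 99.40° = 0.9866.
R = (27.1)² × 0.9866 / 9.81 = 73.9 m.

73.9 m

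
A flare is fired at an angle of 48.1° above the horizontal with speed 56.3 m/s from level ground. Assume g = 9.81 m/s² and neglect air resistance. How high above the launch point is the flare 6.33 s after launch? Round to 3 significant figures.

v_y0 = 56.3 sin 48.1° = 41.90 m/s.
y(t) = v_y0 t − ½ g t² = 41.90×6.33 − 4.905×6.33² = 68.7 m.

68.7 m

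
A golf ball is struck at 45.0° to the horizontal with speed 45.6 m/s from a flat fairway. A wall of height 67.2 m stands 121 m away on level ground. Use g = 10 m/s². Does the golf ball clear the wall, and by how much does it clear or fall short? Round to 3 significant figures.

No — it falls 16.6 m short of clearing the wall.

v_x = 45.6 cos 45.0° = 32.24 m/s; v_y0 = 45.6 sin 45.0° = 32.24 m/s.
Time to reach the wall: t = 121 / 32.24 = 3.753 s.
Height at that point: y = 32.24×3.753 − 5.000×3.753² = 50.57 m.
That is 67.2 − 50.57 = 16.6 m below the top of the wall, so the golf ball does not clear it.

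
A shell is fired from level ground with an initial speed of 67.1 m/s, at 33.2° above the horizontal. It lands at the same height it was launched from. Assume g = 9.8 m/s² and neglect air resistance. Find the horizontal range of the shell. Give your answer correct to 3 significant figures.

Components: v_x = 67.1 cos 33.2° = 56.15 m/s, v_y = 67.1 sin 33.2° = 36.74 m/s.
Time of flight (same landing height): t = 2 v_y / g = 2 × 36.74 / 9.8 = 7.498 s.
Range: R = v_x · t = 56.15 × 7.498 = 421 m.

421 m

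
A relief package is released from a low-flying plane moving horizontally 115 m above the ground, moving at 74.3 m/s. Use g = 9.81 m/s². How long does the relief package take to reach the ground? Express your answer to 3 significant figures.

4.84 s

The horizontal speed doesn't affect the fall. With v_y0 = 0, h = ½ g t².
t = √(2 × 115 / 9.81) = √23.45 = 4.84 s.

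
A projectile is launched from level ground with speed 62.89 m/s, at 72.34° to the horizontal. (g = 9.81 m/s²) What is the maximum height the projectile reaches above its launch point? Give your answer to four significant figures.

183.0 m

Vertical component of launch velocity: v_y = 62.89 sin 72.34° = 59.926 m/s.
At the highest point the vertical velocity is zero, so v_y² = 2 g h_max.
h_max = (59.926)² / (2 × 9.81) = 3591.1 / 19.62 = 183.0 m.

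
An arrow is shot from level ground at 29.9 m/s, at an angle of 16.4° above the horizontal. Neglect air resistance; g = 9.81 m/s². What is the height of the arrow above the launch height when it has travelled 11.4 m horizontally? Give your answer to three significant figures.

v_x = 29.9 cos 16.4° = 28.68 m/s, v_y0 = 29.9 sin 16.4° = 8.442 m/s.
Time to reach x = 11.4 m: t = x / v_x = 11.4 / 28.68 = 0.3975 s.
y = v_y0 t − ½ g t² = 8.442×0.3975 − 4.905×0.3975² = 2.58 m.

2.58 m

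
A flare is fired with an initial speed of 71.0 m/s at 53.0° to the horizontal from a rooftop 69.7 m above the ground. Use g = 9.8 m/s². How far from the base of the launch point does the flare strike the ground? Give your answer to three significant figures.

Components: v_x = 71.0 cos 53.0° = 42.73 m/s, v_y = 71.0 sin 53.0° = 56.70 m/s.
Vertical: 0 = 69.7 + 56.70 t − ½(9.8) t² ⇒ 4.900 t² − 56.70 t − 69.7 = 0.
t = [56.70 + √(3215 + 1366)] / 9.800 = 12.69 s.
Horizontal: R = v_x · t = 42.73 × 12.69 = 542 m.

542 m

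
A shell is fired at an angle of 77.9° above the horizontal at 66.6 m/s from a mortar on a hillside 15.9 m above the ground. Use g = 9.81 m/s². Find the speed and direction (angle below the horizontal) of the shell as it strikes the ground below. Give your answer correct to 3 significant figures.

v_x = 66.6 cos 77.9° = 13.96 m/s (constant).
|v_y| at impact = √((65.12)² + 2×9.81×15.9) = 67.47 m/s.
Speed = √(13.96² + 67.47²) = 68.9 m/s; angle = arctan(67.47/13.96) = 78.3° below horizontal.

68.9 m/s at 78.3° below the horizontal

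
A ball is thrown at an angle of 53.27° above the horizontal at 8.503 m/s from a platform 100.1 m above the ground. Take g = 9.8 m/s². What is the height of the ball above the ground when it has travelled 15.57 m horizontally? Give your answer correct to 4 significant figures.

75.03 m

v_x = 8.503 cos 53.27° = 5.0852 m/s, v_y0 = 8.503 sin 53.27° = 6.8148 m/s.
Time to reach x = 15.57 m: t = x / v_x = 15.57 / 5.0852 = 3.0618 s.
y = 100.1 + v_y0 t − ½ g t² = 100.1 + 6.8148×3.0618 − 4.900×3.0618² = 75.03 m.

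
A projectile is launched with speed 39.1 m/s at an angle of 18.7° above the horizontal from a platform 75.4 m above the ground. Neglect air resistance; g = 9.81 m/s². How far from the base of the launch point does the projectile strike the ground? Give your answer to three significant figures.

Components: v_x = 39.1 cos 18.7° = 37.04 m/s, v_y = 39.1 sin 18.7° = 12.54 m/s.
Vertical: 0 = 75.4 + 12.54 t − ½(9.81) t² ⇒ 4.905 t² − 12.54 t − 75.4 = 0.
t = [12.54 + √(157.3 + 1479)] / 9.810 = 5.402 s.
Horizontal: R = v_x · t = 37.04 × 5.402 = 200 m.

200 m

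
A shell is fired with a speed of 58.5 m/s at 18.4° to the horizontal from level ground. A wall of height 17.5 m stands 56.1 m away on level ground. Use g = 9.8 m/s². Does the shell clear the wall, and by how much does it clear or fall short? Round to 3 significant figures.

No — it falls 3.84 m short of clearing the wall.

v_x = 58.5 cos 18.4° = 55.51 m/s; v_y0 = 58.5 sin 18.4° = 18.47 m/s.
Time to reach the wall: t = 56.1 / 55.51 = 1.011 s.
Height at that point: y = 18.47×1.011 − 4.900×1.011² = 13.66 m.
That is 17.5 − 13.66 = 3.84 m below the top of the wall, so the shell does not clear it.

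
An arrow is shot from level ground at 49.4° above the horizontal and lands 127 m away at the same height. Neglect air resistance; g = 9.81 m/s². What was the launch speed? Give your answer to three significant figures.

35.5 m/s

On level ground, R = v₀² sin(2θ) / g, so v₀ = √(R g / sin 2θ).
sin(2 × 49.4°) = 0.9882.
v₀ = √(127 × 9.81 / 0.9882) = √1261 = 35.5 m/s.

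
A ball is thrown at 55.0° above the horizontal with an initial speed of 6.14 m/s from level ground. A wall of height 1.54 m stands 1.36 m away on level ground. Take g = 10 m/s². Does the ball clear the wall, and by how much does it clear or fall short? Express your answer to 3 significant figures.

v_x = 6.14 cos 55.0° = 3.522 m/s; v_y0 = 6.14 sin 55.0° = 5.030 m/s.
Time to reach the wall: t = 1.36 / 3.522 = 0.3861 s.
Height at that point: y = 5.030×0.3861 − 5.000×0.3861² = 1.197 m.
That is 1.54 − 1.197 = 0.343 m below the top of the wall, so the ball does not clear it.

No — it falls 0.343 m short of clearing the wall.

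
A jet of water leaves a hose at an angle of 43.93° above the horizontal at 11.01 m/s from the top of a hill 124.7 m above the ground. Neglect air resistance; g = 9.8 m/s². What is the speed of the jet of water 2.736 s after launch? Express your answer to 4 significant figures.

v_x = 11.01 cos 43.93° = 7.9293 m/s (constant).
v_y(t) = 11.01 sin 43.93° − g t = 7.6385 − 9.8 × 2.736 = -19.174 m/s.
Speed = √(v_x² + v_y²) = √(62.874 + 367.64) = 20.75 m/s.

20.75 m/s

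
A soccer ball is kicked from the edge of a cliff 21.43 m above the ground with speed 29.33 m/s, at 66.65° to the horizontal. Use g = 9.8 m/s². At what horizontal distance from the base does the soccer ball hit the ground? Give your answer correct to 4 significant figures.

Components: v_x = 29.33 cos 66.65° = 11.625 m/s, v_y = 29.33 sin 66.65° = 26.928 m/s.
Vertical: 0 = 21.43 + 26.928 t − ½(9.8) t² ⇒ 4.900 t² − 26.928 t − 21.43 = 0.
t = [26.928 + √(725.12 + 420.03)] / 9.800 = 6.2008 s.
Horizontal: R = v_x · t = 11.625 × 6.2008 = 72.08 m.

72.08 m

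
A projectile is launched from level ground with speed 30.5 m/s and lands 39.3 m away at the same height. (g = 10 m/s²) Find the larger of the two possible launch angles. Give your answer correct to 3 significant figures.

77.5°

Level-ground range: R = v₀² sin(2θ)/g ⇒ sin 2θ = R g / v₀² = 39.3×10/30.5² = 0.4225.
2θ = arcsin(0.4225) = 24.99° or 180° − 24.99° = 155.01°.
So θ = 12.5° or θ = 77.5°.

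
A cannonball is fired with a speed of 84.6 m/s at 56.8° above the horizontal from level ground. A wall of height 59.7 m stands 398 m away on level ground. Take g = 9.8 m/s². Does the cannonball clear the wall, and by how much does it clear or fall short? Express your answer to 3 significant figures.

Yes — it clears the wall by 187 m.

v_x = 84.6 cos 56.8° = 46.32 m/s; v_y0 = 84.6 sin 56.8° = 70.79 m/s.
Time to reach the wall: t = 398 / 46.32 = 8.592 s.
Height at that point: y = 70.79×8.592 − 4.900×8.592² = 246.5 m.
That is 246.5 − 59.7 = 187 m above the top of the wall, so the cannonball clears it.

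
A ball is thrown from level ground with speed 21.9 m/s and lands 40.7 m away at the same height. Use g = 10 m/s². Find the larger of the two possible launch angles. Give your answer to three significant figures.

Level-ground range: R = v₀² sin(2θ)/g ⇒ sin 2θ = R g / v₀² = 40.7×10/21.9² = 0.8486.
2θ = arcsin(0.8486) = 58.06° or 180° − 58.06° = 121.94°.
So θ = 29.0° or θ = 61.0°.

61.0°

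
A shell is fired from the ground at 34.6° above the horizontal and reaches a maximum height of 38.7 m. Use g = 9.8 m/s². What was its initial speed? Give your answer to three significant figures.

At maximum height v_y = 0, so (v₀ sin θ)² = 2 g H.
v₀ sin 34.6° = √(2 × 9.8 × 38.7) = 27.54 m/s.
v₀ = 27.54 / sin 34.6° = 27.54 / 0.5678 = 48.5 m/s.

48.5 m/s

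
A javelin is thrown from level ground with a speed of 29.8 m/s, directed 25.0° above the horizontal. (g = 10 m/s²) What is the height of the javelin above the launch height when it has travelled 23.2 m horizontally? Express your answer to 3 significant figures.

v_x = 29.8 cos 25.0° = 27.01 m/s, v_y0 = 29.8 sin 25.0° = 12.59 m/s.
Time to reach x = 23.2 m: t = x / v_x = 23.2 / 27.01 = 0.8589 s.
y = v_y0 t − ½ g t² = 12.59×0.8589 − 5.000×0.8589² = 7.13 m.

7.13 m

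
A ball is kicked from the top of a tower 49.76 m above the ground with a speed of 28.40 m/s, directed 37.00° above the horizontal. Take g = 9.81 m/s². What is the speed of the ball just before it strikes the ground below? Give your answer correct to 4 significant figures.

v_x = 28.40 cos 37.00° = 22.681 m/s is unchanged throughout.
For the vertical component, v_y² = v_y0² + 2 g h = (17.092)² + 2×9.81×49.76 = 1268.4, so |v_y| = 35.615 m/s.
Impact speed = √(v_x² + v_y²) = √(514.43 + 1268.4) = 42.22 m/s.

42.22 m/s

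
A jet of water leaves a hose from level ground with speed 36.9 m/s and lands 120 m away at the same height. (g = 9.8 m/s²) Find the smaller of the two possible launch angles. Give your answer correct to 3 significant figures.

Level-ground range: R = v₀² sin(2θ)/g ⇒ sin 2θ = R g / v₀² = 120×9.8/36.9² = 0.8637.
2θ = arcsin(0.8637) = 59.73° or 180° − 59.73° = 120.27°.
So θ = 29.9° or θ = 60.1°.

29.9°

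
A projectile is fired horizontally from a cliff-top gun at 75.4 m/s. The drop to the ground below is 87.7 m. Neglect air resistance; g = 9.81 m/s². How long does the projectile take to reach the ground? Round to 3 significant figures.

4.23 s

The horizontal speed doesn't affect the fall. With v_y0 = 0, h = ½ g t².
t = √(2 × 87.7 / 9.81) = √17.88 = 4.23 s.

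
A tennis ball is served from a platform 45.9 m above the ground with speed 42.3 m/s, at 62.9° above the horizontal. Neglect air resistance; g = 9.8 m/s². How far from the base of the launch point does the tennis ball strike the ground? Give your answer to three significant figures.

169 m

Components: v_x = 42.3 cos 62.9° = 19.27 m/s, v_y = 42.3 sin 62.9° = 37.66 m/s.
Vertical: 0 = 45.9 + 37.66 t − ½(9.8) t² ⇒ 4.900 t² − 37.66 t − 45.9 = 0.
t = [37.66 + √(1418 + 899.6)] / 9.800 = 8.755 s.
Horizontal: R = v_x · t = 19.27 × 8.755 = 169 m.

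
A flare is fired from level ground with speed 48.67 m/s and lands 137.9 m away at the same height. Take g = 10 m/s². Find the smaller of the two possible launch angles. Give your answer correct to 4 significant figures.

Level-ground range: R = v₀² sin(2θ)/g ⇒ sin 2θ = R g / v₀² = 137.9×10/48.67² = 0.5822.
2θ = arcsin(0.5822) = 35.605° or 180° − 35.605° = 144.395°.
So θ = 17.80° or θ = 72.20°.

17.80°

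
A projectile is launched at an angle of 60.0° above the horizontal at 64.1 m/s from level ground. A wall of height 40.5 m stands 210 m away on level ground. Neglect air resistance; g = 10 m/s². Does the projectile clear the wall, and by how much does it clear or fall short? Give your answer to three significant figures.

Yes — it clears the wall by 109 m.

v_x = 64.1 cos 60.0° = 32.05 m/s; v_y0 = 64.1 sin 60.0° = 55.51 m/s.
Time to reach the wall: t = 210 / 32.05 = 6.552 s.
Height at that point: y = 55.51×6.552 − 5.000×6.552² = 149.1 m.
That is 149.1 − 40.5 = 109 m above the top of the wall, so the projectile clears it.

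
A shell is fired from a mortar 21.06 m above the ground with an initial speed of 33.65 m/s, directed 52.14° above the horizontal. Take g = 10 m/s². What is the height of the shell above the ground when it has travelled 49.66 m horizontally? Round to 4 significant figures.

v_x = 33.65 cos 52.14° = 20.652 m/s, v_y0 = 33.65 sin 52.14° = 26.567 m/s.
Time to reach x = 49.66 m: t = x / v_x = 49.66 / 20.652 = 2.4046 s.
y = 21.06 + v_y0 t − ½ g t² = 21.06 + 26.567×2.4046 − 5.000×2.4046² = 56.03 m.

56.03 m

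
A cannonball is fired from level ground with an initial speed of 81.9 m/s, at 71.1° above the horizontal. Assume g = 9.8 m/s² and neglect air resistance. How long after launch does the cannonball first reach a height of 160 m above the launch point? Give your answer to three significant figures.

2.44 s

v_y0 = 81.9 sin 71.1° = 77.48 m/s.
Set y = v_y0 t − ½ g t² = 160: 4.900 t² − 77.48 t + 160 = 0.
t = [77.48 ± √(6003 − 3136)] / 9.8 = (77.48 ± 53.54) / 9.8, giving t = 2.44 s or t = 13.4 s.
The cannonball is on the way up at the first time, so t = 2.44 s.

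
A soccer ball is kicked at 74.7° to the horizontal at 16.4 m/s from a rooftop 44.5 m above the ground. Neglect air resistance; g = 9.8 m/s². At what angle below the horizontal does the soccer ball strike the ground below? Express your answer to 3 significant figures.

v_x = 16.4 cos 74.7° = 4.328 m/s.
At impact |v_y| = √(v_y0² + 2 g h) = √(15.82² + 2×9.8×44.5) = 33.50 m/s.
Angle below horizontal = arctan(|v_y| / v_x) = arctan(33.50 / 4.328) = 82.6°.

82.6°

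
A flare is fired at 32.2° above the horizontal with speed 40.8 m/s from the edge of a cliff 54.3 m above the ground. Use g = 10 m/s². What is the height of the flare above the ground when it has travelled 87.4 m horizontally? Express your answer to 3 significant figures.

v_x = 40.8 cos 32.2° = 34.52 m/s, v_y0 = 40.8 sin 32.2° = 21.74 m/s.
Time to reach x = 87.4 m: t = x / v_x = 87.4 / 34.52 = 2.532 s.
y = 54.3 + v_y0 t − ½ g t² = 54.3 + 21.74×2.532 − 5.000×2.532² = 77.3 m.

77.3 m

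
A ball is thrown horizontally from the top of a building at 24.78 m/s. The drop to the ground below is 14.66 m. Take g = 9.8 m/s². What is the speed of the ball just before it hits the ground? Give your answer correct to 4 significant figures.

Fall time: t = √(2 × 14.66 / 9.8) = 1.7297 s.
At impact: v_x = 24.78 m/s (unchanged), v_y = g t = 9.8 × 1.7297 = 16.951 m/s.
Speed = √(v_x² + v_y²) = √(614.05 + 287.34) = 30.02 m/s.

30.02 m/s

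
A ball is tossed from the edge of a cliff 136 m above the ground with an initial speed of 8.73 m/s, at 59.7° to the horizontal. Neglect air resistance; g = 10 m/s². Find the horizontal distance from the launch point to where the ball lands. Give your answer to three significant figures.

26.5 m

Components: v_x = 8.73 cos 59.7° = 4.405 m/s, v_y = 8.73 sin 59.7° = 7.537 m/s.
Vertical: 0 = 136 + 7.537 t − ½(10) t² ⇒ 5.000 t² − 7.537 t − 136 = 0.
t = [7.537 + √(56.81 + 2720)] / 10.00 = 6.023 s.
Horizontal: R = v_x · t = 4.405 × 6.023 = 26.5 m.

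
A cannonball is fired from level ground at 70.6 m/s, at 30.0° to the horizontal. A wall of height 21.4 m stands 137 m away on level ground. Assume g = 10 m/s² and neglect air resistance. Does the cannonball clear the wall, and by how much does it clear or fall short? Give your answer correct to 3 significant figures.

Yes — it clears the wall by 32.6 m.

v_x = 70.6 cos 30.0° = 61.14 m/s; v_y0 = 70.6 sin 30.0° = 35.30 m/s.
Time to reach the wall: t = 137 / 61.14 = 2.241 s.
Height at that point: y = 35.30×2.241 − 5.000×2.241² = 54.00 m.
That is 54.00 − 21.4 = 32.6 m above the top of the wall, so the cannonball clears it.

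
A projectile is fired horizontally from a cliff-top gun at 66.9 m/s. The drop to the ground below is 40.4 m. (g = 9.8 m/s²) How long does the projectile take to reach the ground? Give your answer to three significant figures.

The horizontal speed doesn't affect the fall. With v_y0 = 0, h = ½ g t².
t = √(2 × 40.4 / 9.8) = √8.245 = 2.87 s.

2.87 s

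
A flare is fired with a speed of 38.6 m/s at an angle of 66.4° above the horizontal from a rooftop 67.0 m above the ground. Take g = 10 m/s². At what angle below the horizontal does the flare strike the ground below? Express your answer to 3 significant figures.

73.1°

v_x = 38.6 cos 66.4° = 15.45 m/s.
At impact |v_y| = √(v_y0² + 2 g h) = √(35.37² + 2×10×67.0) = 50.90 m/s.
Angle below horizontal = arctan(|v_y| / v_x) = arctan(50.90 / 15.45) = 73.1°.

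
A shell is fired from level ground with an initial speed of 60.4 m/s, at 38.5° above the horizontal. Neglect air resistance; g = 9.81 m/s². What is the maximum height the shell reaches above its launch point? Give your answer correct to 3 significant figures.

Vertical component of launch velocity: v_y = 60.4 sin 38.5° = 37.60 m/s.
At the highest point the vertical velocity is zero, so v_y² = 2 g h_max.
h_max = (37.60)² / (2 × 9.81) = 1414 / 19.62 = 72.1 m.

72.1 m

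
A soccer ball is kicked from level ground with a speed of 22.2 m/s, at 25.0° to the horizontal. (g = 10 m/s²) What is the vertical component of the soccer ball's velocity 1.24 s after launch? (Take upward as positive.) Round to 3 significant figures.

Initial vertical component: v_y0 = 22.2 sin 25.0° = 9.382 m/s.
v_y(t) = v_y0 − g t = 9.382 − 10 × 1.24 = -3.02 m/s.

-3.02 m/s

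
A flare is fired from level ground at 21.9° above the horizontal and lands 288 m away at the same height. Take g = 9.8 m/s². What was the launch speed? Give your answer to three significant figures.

On level ground, R = v₀² sin(2θ) / g, so v₀ = √(R g / sin 2θ).
sin(2 × 21.9°) = 0.6921.
v₀ = √(288 × 9.8 / 0.6921) = √4078 = 63.9 m/s.

63.9 m/s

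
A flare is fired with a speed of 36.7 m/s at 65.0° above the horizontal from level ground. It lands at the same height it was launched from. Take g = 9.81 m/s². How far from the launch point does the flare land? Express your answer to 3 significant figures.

For level ground, R = v₀² sin(2θ) / g.
sin(2 × 65.0°) = sin 130.0° = 0.7660.
R = (36.7)² × 0.7660 / 9.81 = 105 m.

105 m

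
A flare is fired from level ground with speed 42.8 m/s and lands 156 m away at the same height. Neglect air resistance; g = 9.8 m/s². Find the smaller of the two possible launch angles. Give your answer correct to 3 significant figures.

28.3°

Level-ground range: R = v₀² sin(2θ)/g ⇒ sin 2θ = R g / v₀² = 156×9.8/42.8² = 0.8346.
2θ = arcsin(0.8346) = 56.57° or 180° − 56.57° = 123.43°.
So θ = 28.3° or θ = 61.7°.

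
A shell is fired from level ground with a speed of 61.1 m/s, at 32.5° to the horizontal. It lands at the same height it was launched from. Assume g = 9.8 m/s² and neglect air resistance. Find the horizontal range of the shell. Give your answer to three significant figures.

For level ground, R = v₀² sin(2θ) / g.
sin(2 × 32.5°) = sin 65.00° = 0.9063.
R = (61.1)² × 0.9063 / 9.8 = 345 m.

345 m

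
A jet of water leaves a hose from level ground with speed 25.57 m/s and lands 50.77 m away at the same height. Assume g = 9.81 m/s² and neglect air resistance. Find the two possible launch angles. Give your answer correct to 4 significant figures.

Level-ground range: R = v₀² sin(2θ)/g ⇒ sin 2θ = R g / v₀² = 50.77×9.81/25.57² = 0.7618.
2θ = arcsin(0.7618) = 49.623° or 180° − 49.623° = 130.377°.
So θ = 24.81° or θ = 65.19°.

24.81° and 65.19°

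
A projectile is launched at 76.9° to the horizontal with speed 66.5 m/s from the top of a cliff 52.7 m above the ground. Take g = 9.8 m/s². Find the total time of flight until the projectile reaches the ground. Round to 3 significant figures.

Vertical component: v_y = 66.5 sin 76.9° = 64.77 m/s.
Taking up as positive with launch at y = 52.7 m, landing at y = 0: 0 = 52.7 + 64.77 t − ½(9.8) t².
Solving 4.900 t² − 64.77 t − 52.7 = 0 gives t = [64.77 + √(64.77² + 4·4.900·52.7)] / 9.800 = 14.0 s.

14.0 s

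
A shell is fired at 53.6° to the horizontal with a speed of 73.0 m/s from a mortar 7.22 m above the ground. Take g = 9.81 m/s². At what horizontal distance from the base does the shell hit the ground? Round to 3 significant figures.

524 m

Components: v_x = 73.0 cos 53.6° = 43.32 m/s, v_y = 73.0 sin 53.6° = 58.76 m/s.
Vertical: 0 = 7.22 + 58.76 t − ½(9.81) t² ⇒ 4.905 t² − 58.76 t − 7.22 = 0.
t = [58.76 + √(3453 + 141.7)] / 9.810 = 12.10 s.
Horizontal: R = v_x · t = 43.32 × 12.10 = 524 m.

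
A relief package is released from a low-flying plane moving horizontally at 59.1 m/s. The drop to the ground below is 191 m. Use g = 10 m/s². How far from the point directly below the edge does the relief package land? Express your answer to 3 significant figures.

Initial vertical velocity is zero, so the fall time comes from h = ½ g t²: t = √(2 × 191 / 10) = 6.181 s.
Horizontal motion is uniform at 59.1 m/s, so x = 59.1 × 6.181 = 365 m.

365 m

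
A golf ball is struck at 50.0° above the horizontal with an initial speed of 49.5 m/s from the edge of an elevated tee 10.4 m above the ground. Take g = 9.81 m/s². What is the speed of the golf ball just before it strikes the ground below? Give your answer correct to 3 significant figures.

51.5 m/s

v_x = 49.5 cos 50.0° = 31.82 m/s is unchanged throughout.
For the vertical component, v_y² = v_y0² + 2 g h = (37.92)² + 2×9.81×10.4 = 1642, so |v_y| = 40.52 m/s.
Impact speed = √(v_x² + v_y²) = √(1013 + 1642) = 51.5 m/s.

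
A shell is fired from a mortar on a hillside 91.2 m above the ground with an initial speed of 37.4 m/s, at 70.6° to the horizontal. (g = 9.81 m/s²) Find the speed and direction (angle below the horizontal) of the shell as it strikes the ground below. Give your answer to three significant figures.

v_x = 37.4 cos 70.6° = 12.42 m/s (constant).
|v_y| at impact = √((35.28)² + 2×9.81×91.2) = 55.08 m/s.
Speed = √(12.42² + 55.08²) = 56.5 m/s; angle = arctan(55.08/12.42) = 77.3° below horizontal.

56.5 m/s at 77.3° below the horizontal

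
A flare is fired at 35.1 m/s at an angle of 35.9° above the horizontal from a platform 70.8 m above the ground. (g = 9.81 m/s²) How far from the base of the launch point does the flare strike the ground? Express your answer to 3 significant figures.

183 m

Components: v_x = 35.1 cos 35.9° = 28.43 m/s, v_y = 35.1 sin 35.9° = 20.58 m/s.
Vertical: 0 = 70.8 + 20.58 t − ½(9.81) t² ⇒ 4.905 t² − 20.58 t − 70.8 = 0.
t = [20.58 + √(423.5 + 1389)] / 9.810 = 6.438 s.
Horizontal: R = v_x · t = 28.43 × 6.438 = 183 m.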